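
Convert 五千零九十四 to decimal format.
Convert 五千零九十四 (Chinese numeral) → 5×1000 + 9×10 + 4 = 5094 (decimal)
5094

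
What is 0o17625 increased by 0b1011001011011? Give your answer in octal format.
Convert 0o17625 (octal) → 1×4096 + 7×512 + 6×64 + 2×8 + 5 = 8085 (decimal)
Convert 0b1011001011011 (binary) → 4096 + 1024 + 512 + 64 + 16 + 8 + 2 + 1 = 5723 (decimal)
Compute 8085 + 5723 = 13808
Convert 13808 (decimal) → 13808 = 3×4096 + 2×512 + 7×64 + 6×8 → 0o32760 (octal)
0o32760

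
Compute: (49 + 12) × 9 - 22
Parentheses first: 49 + 12 = 61
Multiply: 61 × 9 = 549
Subtract: 549 - 22 = 527
527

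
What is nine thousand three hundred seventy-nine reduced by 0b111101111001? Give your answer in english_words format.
Convert nine thousand three hundred seventy-nine (English words) → 9×1000 + 3×100 + 79 = 9379 (decimal)
Convert 0b111101111001 (binary) → 2048 + 1024 + 512 + 256 + 64 + 32 + 16 + 8 + 1 = 3961 (decimal)
Compute 9379 - 3961 = 5418
Convert 5418 (decimal) → 5418 = 5×1000 + 4×100 + 18 → five thousand four hundred eighteen (English words)
five thousand four hundred eighteen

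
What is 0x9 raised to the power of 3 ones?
Convert 0x9 (hexadecimal) → 9 (decimal)
Convert 3 ones (place-value notation) → 3 (decimal)
Compute 9 ^ 3 = 729
729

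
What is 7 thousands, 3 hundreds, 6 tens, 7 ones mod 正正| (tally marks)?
Convert 7 thousands, 3 hundreds, 6 tens, 7 ones (place-value notation) → 7×1000 + 3×100 + 6×10 + 7 = 7367 (decimal)
Convert 正正| (tally marks) → 5 + 5 + 1 = 11 (decimal)
Compute 7367 mod 11 = 8
8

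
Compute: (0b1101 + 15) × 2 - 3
Convert 0b1101 (binary) → 8 + 4 + 1 = 13 (decimal)
Expression in decimal: (13 + 15) × 2 - 3
Parentheses first: 13 + 15 = 28
Multiply: 28 × 2 = 56
Subtract: 56 - 3 = 53
53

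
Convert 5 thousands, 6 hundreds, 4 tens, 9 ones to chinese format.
Convert 5 thousands, 6 hundreds, 4 tens, 9 ones (place-value notation) → 5×1000 + 6×100 + 4×10 + 9 = 5649 (decimal)
Convert 5649 (decimal) → 5649 = 5×1000 + 6×100 + 4×10 + 9 → 五千六百四十九 (Chinese numeral)
五千六百四十九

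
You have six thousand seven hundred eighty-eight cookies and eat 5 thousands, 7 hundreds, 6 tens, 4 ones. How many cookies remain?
Convert six thousand seven hundred eighty-eight (English words) → 6×1000 + 7×100 + 88 = 6788 (decimal)
Convert 5 thousands, 7 hundreds, 6 tens, 4 ones (place-value notation) → 5×1000 + 7×100 + 6×10 + 4 = 5764 (decimal)
Compute 6788 - 5764 = 1024
1024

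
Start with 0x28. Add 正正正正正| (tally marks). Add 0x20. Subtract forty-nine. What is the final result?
Convert 0x28 (hexadecimal) → 2×16 + 8 = 40 (decimal)
Start: 40
Convert 正正正正正| (tally marks) → 5 + 5 + 5 + 5 + 5 + 1 = 26 (decimal)
40 + 26 = 66
Convert 0x20 (hexadecimal) → 2×16 = 32 (decimal)
66 + 32 = 98
Convert forty-nine (English words) → 49 (decimal)
98 - 49 = 49
49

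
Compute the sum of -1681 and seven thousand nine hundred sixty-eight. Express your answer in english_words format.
Convert seven thousand nine hundred sixty-eight (English words) → 7×1000 + 9×100 + 68 = 7968 (decimal)
Compute -1681 + 7968 = 6287
Convert 6287 (decimal) → 6287 = 6×1000 + 2×100 + 87 → six thousand two hundred eighty-seven (English words)
six thousand two hundred eighty-seven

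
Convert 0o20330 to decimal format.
Convert 0o20330 (octal) → 2×4096 + 3×64 + 3×8 = 8408 (decimal)
8408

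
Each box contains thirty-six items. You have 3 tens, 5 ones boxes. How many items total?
Convert thirty-six (English words) → 36 (decimal)
Convert 3 tens, 5 ones (place-value notation) → 3×10 + 5 = 35 (decimal)
Compute 36 × 35 = 1260
1260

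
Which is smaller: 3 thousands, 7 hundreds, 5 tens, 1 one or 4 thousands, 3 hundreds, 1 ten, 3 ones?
Convert 3 thousands, 7 hundreds, 5 tens, 1 one (place-value notation) → 3×1000 + 7×100 + 5×10 + 1 = 3751 (decimal)
Convert 4 thousands, 3 hundreds, 1 ten, 3 ones (place-value notation) → 4×1000 + 3×100 + 1×10 + 3 = 4313 (decimal)
Compare 3751 vs 4313: smaller = 3751
3751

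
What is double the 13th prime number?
The 13th prime number = 41
Compute 41 × 2 = 82
82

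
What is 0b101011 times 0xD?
Convert 0b101011 (binary) → 32 + 8 + 2 + 1 = 43 (decimal)
Convert 0xD (hexadecimal) → 13 (decimal)
Compute 43 × 13 = 559
559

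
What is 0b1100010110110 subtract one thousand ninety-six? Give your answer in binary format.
Convert 0b1100010110110 (binary) → 4096 + 2048 + 128 + 32 + 16 + 4 + 2 = 6326 (decimal)
Convert one thousand ninety-six (English words) → 1×1000 + 96 = 1096 (decimal)
Compute 6326 - 1096 = 5230
Convert 5230 (decimal) → 5230 = 4096 + 1024 + 64 + 32 + 8 + 4 + 2 → 0b1010001101110 (binary)
0b1010001101110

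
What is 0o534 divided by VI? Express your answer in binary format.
Convert 0o534 (octal) → 5×64 + 3×8 + 4 = 348 (decimal)
Convert VI (Roman numeral) → 5 + 1 = 6 (decimal)
Compute 348 ÷ 6 = 58
Convert 58 (decimal) → 58 = 32 + 16 + 8 + 2 → 0b111010 (binary)
0b111010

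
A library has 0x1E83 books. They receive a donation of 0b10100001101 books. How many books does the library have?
Convert 0x1E83 (hexadecimal) → 1×4096 + 14×256 + 8×16 + 3 = 7811 (decimal)
Convert 0b10100001101 (binary) → 1024 + 256 + 8 + 4 + 1 = 1293 (decimal)
Compute 7811 + 1293 = 9104
9104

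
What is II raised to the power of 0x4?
Convert II (Roman numeral) → 1 + 1 = 2 (decimal)
Convert 0x4 (hexadecimal) → 4 (decimal)
Compute 2 ^ 4 = 16
16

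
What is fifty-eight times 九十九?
Convert fifty-eight (English words) → 58 (decimal)
Convert 九十九 (Chinese numeral) → 9×10 + 9 = 99 (decimal)
Compute 58 × 99 = 5742
5742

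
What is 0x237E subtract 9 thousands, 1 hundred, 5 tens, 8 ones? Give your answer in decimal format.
Convert 0x237E (hexadecimal) → 2×4096 + 3×256 + 7×16 + 14 = 9086 (decimal)
Convert 9 thousands, 1 hundred, 5 tens, 8 ones (place-value notation) → 9×1000 + 1×100 + 5×10 + 8 = 9158 (decimal)
Compute 9086 - 9158 = -72
-72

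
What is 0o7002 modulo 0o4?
Convert 0o7002 (octal) → 7×512 + 2 = 3586 (decimal)
Convert 0o4 (octal) → 4 (decimal)
Compute 3586 mod 4 = 2
2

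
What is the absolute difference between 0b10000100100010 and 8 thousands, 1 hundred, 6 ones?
Convert 0b10000100100010 (binary) → 8192 + 256 + 32 + 2 = 8482 (decimal)
Convert 8 thousands, 1 hundred, 6 ones (place-value notation) → 8×1000 + 1×100 + 6 = 8106 (decimal)
Compute |8482 - 8106| = 376
376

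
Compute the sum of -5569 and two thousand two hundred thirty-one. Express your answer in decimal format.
Convert two thousand two hundred thirty-one (English words) → 2×1000 + 2×100 + 31 = 2231 (decimal)
Compute -5569 + 2231 = -3338
-3338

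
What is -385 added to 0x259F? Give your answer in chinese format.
Convert 0x259F (hexadecimal) → 2×4096 + 5×256 + 9×16 + 15 = 9631 (decimal)
Compute -385 + 9631 = 9246
Convert 9246 (decimal) → 9246 = 9×1000 + 2×100 + 4×10 + 6 → 九千二百四十六 (Chinese numeral)
九千二百四十六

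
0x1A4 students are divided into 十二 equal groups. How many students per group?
Convert 0x1A4 (hexadecimal) → 1×256 + 10×16 + 4 = 420 (decimal)
Convert 十二 (Chinese numeral) → 1×10 + 2 = 12 (decimal)
Compute 420 ÷ 12 = 35
35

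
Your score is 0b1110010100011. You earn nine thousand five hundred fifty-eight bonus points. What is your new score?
Convert 0b1110010100011 (binary) → 4096 + 2048 + 1024 + 128 + 32 + 2 + 1 = 7331 (decimal)
Convert nine thousand five hundred fifty-eight (English words) → 9×1000 + 5×100 + 58 = 9558 (decimal)
Compute 7331 + 9558 = 16889
16889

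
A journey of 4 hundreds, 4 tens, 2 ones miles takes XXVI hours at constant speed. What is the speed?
Convert 4 hundreds, 4 tens, 2 ones (place-value notation) → 4×100 + 4×10 + 2 = 442 (decimal)
Convert XXVI (Roman numeral) → 10 + 10 + 5 + 1 = 26 (decimal)
Compute 442 ÷ 26 = 17
17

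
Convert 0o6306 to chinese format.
Convert 0o6306 (octal) → 6×512 + 3×64 + 6 = 3270 (decimal)
Convert 3270 (decimal) → 3270 = 3×1000 + 2×100 + 7×10 → 三千二百七十 (Chinese numeral)
三千二百七十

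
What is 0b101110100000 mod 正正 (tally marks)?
Convert 0b101110100000 (binary) → 2048 + 512 + 256 + 128 + 32 = 2976 (decimal)
Convert 正正 (tally marks) → 5 + 5 = 10 (decimal)
Compute 2976 mod 10 = 6
6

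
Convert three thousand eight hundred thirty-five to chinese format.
Convert three thousand eight hundred thirty-five (English words) → 3×1000 + 8×100 + 35 = 3835 (decimal)
Convert 3835 (decimal) → 3835 = 3×1000 + 8×100 + 3×10 + 5 → 三千八百三十五 (Chinese numeral)
三千八百三十五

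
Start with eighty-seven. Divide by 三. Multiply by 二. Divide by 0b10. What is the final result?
Convert eighty-seven (English words) → 87 (decimal)
Start: 87
Convert 三 (Chinese numeral) → 3 (decimal)
87 ÷ 3 = 29
Convert 二 (Chinese numeral) → 2 (decimal)
29 × 2 = 58
Convert 0b10 (binary) → 2 (decimal)
58 ÷ 2 = 29
29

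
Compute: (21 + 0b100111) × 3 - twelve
Convert 0b100111 (binary) → 32 + 4 + 2 + 1 = 39 (decimal)
Convert twelve (English words) → 12 (decimal)
Expression in decimal: (21 + 39) × 3 - 12
Parentheses first: 21 + 39 = 60
Multiply: 60 × 3 = 180
Subtract: 180 - 12 = 168
168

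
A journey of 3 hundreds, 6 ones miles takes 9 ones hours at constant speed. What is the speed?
Convert 3 hundreds, 6 ones (place-value notation) → 3×100 + 6 = 306 (decimal)
Convert 9 ones (place-value notation) → 9 (decimal)
Compute 306 ÷ 9 = 34
34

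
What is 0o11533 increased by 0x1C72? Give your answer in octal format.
Convert 0o11533 (octal) → 1×4096 + 1×512 + 5×64 + 3×8 + 3 = 4955 (decimal)
Convert 0x1C72 (hexadecimal) → 1×4096 + 12×256 + 7×16 + 2 = 7282 (decimal)
Compute 4955 + 7282 = 12237
Convert 12237 (decimal) → 12237 = 2×4096 + 7×512 + 7×64 + 1×8 + 5 → 0o27715 (octal)
0o27715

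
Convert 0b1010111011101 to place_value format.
Convert 0b1010111011101 (binary) → 4096 + 1024 + 256 + 128 + 64 + 16 + 8 + 4 + 1 = 5597 (decimal)
Convert 5597 (decimal) → 5597 = 5×1000 + 5×100 + 9×10 + 7 → 5 thousands, 5 hundreds, 9 tens, 7 ones (place-value notation)
5 thousands, 5 hundreds, 9 tens, 7 ones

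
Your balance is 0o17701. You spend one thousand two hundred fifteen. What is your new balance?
Convert 0o17701 (octal) → 1×4096 + 7×512 + 7×64 + 1 = 8129 (decimal)
Convert one thousand two hundred fifteen (English words) → 1×1000 + 2×100 + 15 = 1215 (decimal)
Compute 8129 - 1215 = 6914
6914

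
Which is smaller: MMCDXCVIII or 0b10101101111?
Convert MMCDXCVIII (Roman numeral) → 1000 + 1000 + 400 + 90 + 5 + 1 + 1 + 1 = 2498 (decimal)
Convert 0b10101101111 (binary) → 1024 + 256 + 64 + 32 + 8 + 4 + 2 + 1 = 1391 (decimal)
Compare 2498 vs 1391: smaller = 1391
1391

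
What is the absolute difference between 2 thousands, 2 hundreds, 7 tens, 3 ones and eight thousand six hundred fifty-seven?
Convert 2 thousands, 2 hundreds, 7 tens, 3 ones (place-value notation) → 2×1000 + 2×100 + 7×10 + 3 = 2273 (decimal)
Convert eight thousand six hundred fifty-seven (English words) → 8×1000 + 6×100 + 57 = 8657 (decimal)
Compute |2273 - 8657| = 6384
6384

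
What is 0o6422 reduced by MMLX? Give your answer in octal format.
Convert 0o6422 (octal) → 6×512 + 4×64 + 2×8 + 2 = 3346 (decimal)
Convert MMLX (Roman numeral) → 1000 + 1000 + 50 + 10 = 2060 (decimal)
Compute 3346 - 2060 = 1286
Convert 1286 (decimal) → 1286 = 2×512 + 4×64 + 6 → 0o2406 (octal)
0o2406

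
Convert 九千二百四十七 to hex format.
Convert 九千二百四十七 (Chinese numeral) → 9×1000 + 2×100 + 4×10 + 7 = 9247 (decimal)
Convert 9247 (decimal) → 9247 = 2×4096 + 4×256 + 1×16 + 15 → 0x241F (hexadecimal)
0x241F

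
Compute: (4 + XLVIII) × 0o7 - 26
Convert XLVIII (Roman numeral) → 40 + 5 + 1 + 1 + 1 = 48 (decimal)
Convert 0o7 (octal) → 7 (decimal)
Expression in decimal: (4 + 48) × 7 - 26
Parentheses first: 4 + 48 = 52
Multiply: 52 × 7 = 364
Subtract: 364 - 26 = 338
338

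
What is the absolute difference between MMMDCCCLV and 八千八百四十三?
Convert MMMDCCCLV (Roman numeral) → 1000 + 1000 + 1000 + 500 + 100 + 100 + 100 + 50 + 5 = 3855 (decimal)
Convert 八千八百四十三 (Chinese numeral) → 8×1000 + 8×100 + 4×10 + 3 = 8843 (decimal)
Compute |3855 - 8843| = 4988
4988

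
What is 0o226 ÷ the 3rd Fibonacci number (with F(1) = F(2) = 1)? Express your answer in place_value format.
Convert 0o226 (octal) → 2×64 + 2×8 + 6 = 150 (decimal)
Convert the 3rd Fibonacci number (with F(1) = F(2) = 1) (Fibonacci index) → 1, 1, 2 → 2 (decimal)
Compute 150 ÷ 2 = 75
Convert 75 (decimal) → 75 = 7×10 + 5 → 7 tens, 5 ones (place-value notation)
7 tens, 5 ones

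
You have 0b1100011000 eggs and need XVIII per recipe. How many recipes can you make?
Convert 0b1100011000 (binary) → 512 + 256 + 16 + 8 = 792 (decimal)
Convert XVIII (Roman numeral) → 10 + 5 + 1 + 1 + 1 = 18 (decimal)
Compute 792 ÷ 18 = 44
44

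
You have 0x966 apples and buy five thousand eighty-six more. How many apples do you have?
Convert 0x966 (hexadecimal) → 9×256 + 6×16 + 6 = 2406 (decimal)
Convert five thousand eighty-six (English words) → 5×1000 + 86 = 5086 (decimal)
Compute 2406 + 5086 = 7492
7492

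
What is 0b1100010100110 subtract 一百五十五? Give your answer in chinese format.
Convert 0b1100010100110 (binary) → 4096 + 2048 + 128 + 32 + 4 + 2 = 6310 (decimal)
Convert 一百五十五 (Chinese numeral) → 1×100 + 5×10 + 5 = 155 (decimal)
Compute 6310 - 155 = 6155
Convert 6155 (decimal) → 6155 = 6×1000 + 1×100 + 5×10 + 5 → 六千一百五十五 (Chinese numeral)
六千一百五十五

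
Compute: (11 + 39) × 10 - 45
Parentheses first: 11 + 39 = 50
Multiply: 50 × 10 = 500
Subtract: 500 - 45 = 455
455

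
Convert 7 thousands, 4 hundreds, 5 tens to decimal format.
Convert 7 thousands, 4 hundreds, 5 tens (place-value notation) → 7×1000 + 4×100 + 5×10 = 7450 (decimal)
7450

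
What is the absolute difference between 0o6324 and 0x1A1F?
Convert 0o6324 (octal) → 6×512 + 3×64 + 2×8 + 4 = 3284 (decimal)
Convert 0x1A1F (hexadecimal) → 1×4096 + 10×256 + 1×16 + 15 = 6687 (decimal)
Compute |3284 - 6687| = 3403
3403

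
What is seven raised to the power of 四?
Convert seven (English words) → 7 (decimal)
Convert 四 (Chinese numeral) → 4 (decimal)
Compute 7 ^ 4 = 2401
2401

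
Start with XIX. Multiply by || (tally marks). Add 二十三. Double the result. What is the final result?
Convert XIX (Roman numeral) → 10 + 9 = 19 (decimal)
Start: 19
Convert || (tally marks) → 2 (decimal)
19 × 2 = 38
Convert 二十三 (Chinese numeral) → 2×10 + 3 = 23 (decimal)
38 + 23 = 61
61 × 2 = 122
122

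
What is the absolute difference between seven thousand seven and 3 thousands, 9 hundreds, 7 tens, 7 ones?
Convert seven thousand seven (English words) → 7×1000 + 7 = 7007 (decimal)
Convert 3 thousands, 9 hundreds, 7 tens, 7 ones (place-value notation) → 3×1000 + 9×100 + 7×10 + 7 = 3977 (decimal)
Compute |7007 - 3977| = 3030
3030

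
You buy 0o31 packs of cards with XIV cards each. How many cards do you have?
Convert XIV (Roman numeral) → 10 + 4 = 14 (decimal)
Convert 0o31 (octal) → 3×8 + 1 = 25 (decimal)
Compute 14 × 25 = 350
350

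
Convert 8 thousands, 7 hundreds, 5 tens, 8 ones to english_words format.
Convert 8 thousands, 7 hundreds, 5 tens, 8 ones (place-value notation) → 8×1000 + 7×100 + 5×10 + 8 = 8758 (decimal)
Convert 8758 (decimal) → 8758 = 8×1000 + 7×100 + 58 → eight thousand seven hundred fifty-eight (English words)
eight thousand seven hundred fifty-eight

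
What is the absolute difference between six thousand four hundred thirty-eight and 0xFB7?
Convert six thousand four hundred thirty-eight (English words) → 6×1000 + 4×100 + 38 = 6438 (decimal)
Convert 0xFB7 (hexadecimal) → 15×256 + 11×16 + 7 = 4023 (decimal)
Compute |6438 - 4023| = 2415
2415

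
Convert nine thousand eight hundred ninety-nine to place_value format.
Convert nine thousand eight hundred ninety-nine (English words) → 9×1000 + 8×100 + 99 = 9899 (decimal)
Convert 9899 (decimal) → 9899 = 9×1000 + 8×100 + 9×10 + 9 → 9 thousands, 8 hundreds, 9 tens, 9 ones (place-value notation)
9 thousands, 8 hundreds, 9 tens, 9 ones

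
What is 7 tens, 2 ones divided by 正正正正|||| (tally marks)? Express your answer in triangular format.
Convert 7 tens, 2 ones (place-value notation) → 7×10 + 2 = 72 (decimal)
Convert 正正正正|||| (tally marks) → 5 + 5 + 5 + 5 + 4 = 24 (decimal)
Compute 72 ÷ 24 = 3
Convert 3 (decimal) → 3 = 2×3/2 → the 2nd triangular number (triangular index)
the 2nd triangular number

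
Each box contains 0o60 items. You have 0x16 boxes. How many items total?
Convert 0o60 (octal) → 6×8 = 48 (decimal)
Convert 0x16 (hexadecimal) → 1×16 + 6 = 22 (decimal)
Compute 48 × 22 = 1056
1056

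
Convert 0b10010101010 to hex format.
Convert 0b10010101010 (binary) → 1024 + 128 + 32 + 8 + 2 = 1194 (decimal)
Convert 1194 (decimal) → 1194 = 4×256 + 10×16 + 10 → 0x4AA (hexadecimal)
0x4AA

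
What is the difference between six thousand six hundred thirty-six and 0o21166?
Convert six thousand six hundred thirty-six (English words) → 6×1000 + 6×100 + 36 = 6636 (decimal)
Convert 0o21166 (octal) → 2×4096 + 1×512 + 1×64 + 6×8 + 6 = 8822 (decimal)
Difference: |6636 - 8822| = 2186
2186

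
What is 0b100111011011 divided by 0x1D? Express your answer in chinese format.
Convert 0b100111011011 (binary) → 2048 + 256 + 128 + 64 + 16 + 8 + 2 + 1 = 2523 (decimal)
Convert 0x1D (hexadecimal) → 1×16 + 13 = 29 (decimal)
Compute 2523 ÷ 29 = 87
Convert 87 (decimal) → 87 = 8×10 + 7 → 八十七 (Chinese numeral)
八十七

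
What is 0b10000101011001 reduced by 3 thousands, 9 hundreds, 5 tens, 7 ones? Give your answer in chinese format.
Convert 0b10000101011001 (binary) → 8192 + 256 + 64 + 16 + 8 + 1 = 8537 (decimal)
Convert 3 thousands, 9 hundreds, 5 tens, 7 ones (place-value notation) → 3×1000 + 9×100 + 5×10 + 7 = 3957 (decimal)
Compute 8537 - 3957 = 4580
Convert 4580 (decimal) → 4580 = 4×1000 + 5×100 + 8×10 → 四千五百八十 (Chinese numeral)
四千五百八十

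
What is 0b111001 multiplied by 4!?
Convert 0b111001 (binary) → 32 + 16 + 8 + 1 = 57 (decimal)
Convert 4! (factorial) → 24 (decimal)
Compute 57 × 24 = 1368
1368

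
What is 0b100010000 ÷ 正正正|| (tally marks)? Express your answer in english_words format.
Convert 0b100010000 (binary) → 256 + 16 = 272 (decimal)
Convert 正正正|| (tally marks) → 5 + 5 + 5 + 2 = 17 (decimal)
Compute 272 ÷ 17 = 16
Convert 16 (decimal) → sixteen (English words)
sixteen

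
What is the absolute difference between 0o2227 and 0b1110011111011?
Convert 0o2227 (octal) → 2×512 + 2×64 + 2×8 + 7 = 1175 (decimal)
Convert 0b1110011111011 (binary) → 4096 + 2048 + 1024 + 128 + 64 + 32 + 16 + 8 + 2 + 1 = 7419 (decimal)
Compute |1175 - 7419| = 6244
6244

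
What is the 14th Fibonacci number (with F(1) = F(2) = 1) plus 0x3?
The 14th Fibonacci number (with F(1) = F(2) = 1): 1, 1, 2, 3, 5, 8, 13, 21, 34, 55, 89, 144, 233, 377 → 377
Convert 0x3 (hexadecimal) → 3 (decimal)
Compute 377 + 3 = 380
380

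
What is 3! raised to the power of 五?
Convert 3! (factorial) → 6 (decimal)
Convert 五 (Chinese numeral) → 5 (decimal)
Compute 6 ^ 5 = 7776
7776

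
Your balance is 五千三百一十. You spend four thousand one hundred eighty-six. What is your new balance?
Convert 五千三百一十 (Chinese numeral) → 5×1000 + 3×100 + 1×10 = 5310 (decimal)
Convert four thousand one hundred eighty-six (English words) → 4×1000 + 1×100 + 86 = 4186 (decimal)
Compute 5310 - 4186 = 1124
1124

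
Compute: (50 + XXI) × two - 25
Convert XXI (Roman numeral) → 10 + 10 + 1 = 21 (decimal)
Convert two (English words) → 2 (decimal)
Expression in decimal: (50 + 21) × 2 - 25
Parentheses first: 50 + 21 = 71
Multiply: 71 × 2 = 142
Subtract: 142 - 25 = 117
117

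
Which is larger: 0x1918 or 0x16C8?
Convert 0x1918 (hexadecimal) → 1×4096 + 9×256 + 1×16 + 8 = 6424 (decimal)
Convert 0x16C8 (hexadecimal) → 1×4096 + 6×256 + 12×16 + 8 = 5832 (decimal)
Compare 6424 vs 5832: larger = 6424
6424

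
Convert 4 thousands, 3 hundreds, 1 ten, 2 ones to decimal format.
Convert 4 thousands, 3 hundreds, 1 ten, 2 ones (place-value notation) → 4×1000 + 3×100 + 1×10 + 2 = 4312 (decimal)
4312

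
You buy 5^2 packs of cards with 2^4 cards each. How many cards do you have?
Convert 2^4 (power) → 16 (decimal)
Convert 5^2 (power) → 25 (decimal)
Compute 16 × 25 = 400
400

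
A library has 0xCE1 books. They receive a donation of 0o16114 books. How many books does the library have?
Convert 0xCE1 (hexadecimal) → 12×256 + 14×16 + 1 = 3297 (decimal)
Convert 0o16114 (octal) → 1×4096 + 6×512 + 1×64 + 1×8 + 4 = 7244 (decimal)
Compute 3297 + 7244 = 10541
10541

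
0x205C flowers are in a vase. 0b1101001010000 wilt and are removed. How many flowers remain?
Convert 0x205C (hexadecimal) → 2×4096 + 5×16 + 12 = 8284 (decimal)
Convert 0b1101001010000 (binary) → 4096 + 2048 + 512 + 64 + 16 = 6736 (decimal)
Compute 8284 - 6736 = 1548
1548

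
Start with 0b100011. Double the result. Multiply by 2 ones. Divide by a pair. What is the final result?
Convert 0b100011 (binary) → 32 + 2 + 1 = 35 (decimal)
Start: 35
35 × 2 = 70
Convert 2 ones (place-value notation) → 2 (decimal)
70 × 2 = 140
Convert a pair (colloquial) → 2 (decimal)
140 ÷ 2 = 70
70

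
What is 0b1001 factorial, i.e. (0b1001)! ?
Convert 0b1001 (binary) → 8 + 1 = 9 (decimal)
Compute 9! = 362880
362880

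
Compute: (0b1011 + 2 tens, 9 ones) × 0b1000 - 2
Convert 0b1011 (binary) → 8 + 2 + 1 = 11 (decimal)
Convert 2 tens, 9 ones (place-value notation) → 2×10 + 9 = 29 (decimal)
Convert 0b1000 (binary) → 8 (decimal)
Expression in decimal: (11 + 29) × 8 - 2
Parentheses first: 11 + 29 = 40
Multiply: 40 × 8 = 320
Subtract: 320 - 2 = 318
318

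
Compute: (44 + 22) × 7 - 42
Parentheses first: 44 + 22 = 66
Multiply: 66 × 7 = 462
Subtract: 462 - 42 = 420
420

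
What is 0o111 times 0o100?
Convert 0o111 (octal) → 1×64 + 1×8 + 1 = 73 (decimal)
Convert 0o100 (octal) → 1×64 = 64 (decimal)
Compute 73 × 64 = 4672
4672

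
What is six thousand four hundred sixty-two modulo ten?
Convert six thousand four hundred sixty-two (English words) → 6×1000 + 4×100 + 62 = 6462 (decimal)
Convert ten (English words) → 10 (decimal)
Compute 6462 mod 10 = 2
2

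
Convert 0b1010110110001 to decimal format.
Convert 0b1010110110001 (binary) → 4096 + 1024 + 256 + 128 + 32 + 16 + 1 = 5553 (decimal)
5553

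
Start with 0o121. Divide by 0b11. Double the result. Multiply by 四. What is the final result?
Convert 0o121 (octal) → 1×64 + 2×8 + 1 = 81 (decimal)
Start: 81
Convert 0b11 (binary) → 2 + 1 = 3 (decimal)
81 ÷ 3 = 27
27 × 2 = 54
Convert 四 (Chinese numeral) → 4 (decimal)
54 × 4 = 216
216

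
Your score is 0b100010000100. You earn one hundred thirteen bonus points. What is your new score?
Convert 0b100010000100 (binary) → 2048 + 128 + 4 = 2180 (decimal)
Convert one hundred thirteen (English words) → 1×100 + 13 = 113 (decimal)
Compute 2180 + 113 = 2293
2293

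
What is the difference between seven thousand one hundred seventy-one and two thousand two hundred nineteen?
Convert seven thousand one hundred seventy-one (English words) → 7×1000 + 1×100 + 71 = 7171 (decimal)
Convert two thousand two hundred nineteen (English words) → 2×1000 + 2×100 + 19 = 2219 (decimal)
Difference: |7171 - 2219| = 4952
4952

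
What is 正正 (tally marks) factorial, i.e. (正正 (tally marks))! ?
Convert 正正 (tally marks) → 5 + 5 = 10 (decimal)
Compute 10! = 3628800
3628800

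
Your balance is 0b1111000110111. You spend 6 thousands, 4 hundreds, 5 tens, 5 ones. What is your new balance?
Convert 0b1111000110111 (binary) → 4096 + 2048 + 1024 + 512 + 32 + 16 + 4 + 2 + 1 = 7735 (decimal)
Convert 6 thousands, 4 hundreds, 5 tens, 5 ones (place-value notation) → 6×1000 + 4×100 + 5×10 + 5 = 6455 (decimal)
Compute 7735 - 6455 = 1280
1280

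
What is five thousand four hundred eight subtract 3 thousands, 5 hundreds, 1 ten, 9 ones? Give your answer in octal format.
Convert five thousand four hundred eight (English words) → 5×1000 + 4×100 + 8 = 5408 (decimal)
Convert 3 thousands, 5 hundreds, 1 ten, 9 ones (place-value notation) → 3×1000 + 5×100 + 1×10 + 9 = 3519 (decimal)
Compute 5408 - 3519 = 1889
Convert 1889 (decimal) → 1889 = 3×512 + 5×64 + 4×8 + 1 → 0o3541 (octal)
0o3541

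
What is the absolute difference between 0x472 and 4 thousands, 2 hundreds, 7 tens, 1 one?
Convert 0x472 (hexadecimal) → 4×256 + 7×16 + 2 = 1138 (decimal)
Convert 4 thousands, 2 hundreds, 7 tens, 1 one (place-value notation) → 4×1000 + 2×100 + 7×10 + 1 = 4271 (decimal)
Compute |1138 - 4271| = 3133
3133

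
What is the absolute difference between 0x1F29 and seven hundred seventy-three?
Convert 0x1F29 (hexadecimal) → 1×4096 + 15×256 + 2×16 + 9 = 7977 (decimal)
Convert seven hundred seventy-three (English words) → 7×100 + 73 = 773 (decimal)
Compute |7977 - 773| = 7204
7204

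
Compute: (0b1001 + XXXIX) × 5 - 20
Convert 0b1001 (binary) → 8 + 1 = 9 (decimal)
Convert XXXIX (Roman numeral) → 10 + 10 + 10 + 9 = 39 (decimal)
Expression in decimal: (9 + 39) × 5 - 20
Parentheses first: 9 + 39 = 48
Multiply: 48 × 5 = 240
Subtract: 240 - 20 = 220
220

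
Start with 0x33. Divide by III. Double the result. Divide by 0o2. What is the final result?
Convert 0x33 (hexadecimal) → 3×16 + 3 = 51 (decimal)
Start: 51
Convert III (Roman numeral) → 1 + 1 + 1 = 3 (decimal)
51 ÷ 3 = 17
17 × 2 = 34
Convert 0o2 (octal) → 2 (decimal)
34 ÷ 2 = 17
17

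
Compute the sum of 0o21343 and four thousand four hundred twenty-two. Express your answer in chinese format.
Convert 0o21343 (octal) → 2×4096 + 1×512 + 3×64 + 4×8 + 3 = 8931 (decimal)
Convert four thousand four hundred twenty-two (English words) → 4×1000 + 4×100 + 22 = 4422 (decimal)
Compute 8931 + 4422 = 13353
Convert 13353 (decimal) → 13353 = 1×10000 + 3×1000 + 3×100 + 5×10 + 3 → 一万三千三百五十三 (Chinese numeral)
一万三千三百五十三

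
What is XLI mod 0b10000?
Convert XLI (Roman numeral) → 40 + 1 = 41 (decimal)
Convert 0b10000 (binary) → 16 (decimal)
Compute 41 mod 16 = 9
9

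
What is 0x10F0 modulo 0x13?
Convert 0x10F0 (hexadecimal) → 1×4096 + 15×16 = 4336 (decimal)
Convert 0x13 (hexadecimal) → 1×16 + 3 = 19 (decimal)
Compute 4336 mod 19 = 4
4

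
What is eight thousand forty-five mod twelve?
Convert eight thousand forty-five (English words) → 8×1000 + 45 = 8045 (decimal)
Convert twelve (English words) → 12 (decimal)
Compute 8045 mod 12 = 5
5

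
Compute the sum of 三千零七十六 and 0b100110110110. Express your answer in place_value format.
Convert 三千零七十六 (Chinese numeral) → 3×1000 + 7×10 + 6 = 3076 (decimal)
Convert 0b100110110110 (binary) → 2048 + 256 + 128 + 32 + 16 + 4 + 2 = 2486 (decimal)
Compute 3076 + 2486 = 5562
Convert 5562 (decimal) → 5562 = 5×1000 + 5×100 + 6×10 + 2 → 5 thousands, 5 hundreds, 6 tens, 2 ones (place-value notation)
5 thousands, 5 hundreds, 6 tens, 2 ones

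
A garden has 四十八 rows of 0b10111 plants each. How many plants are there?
Convert 0b10111 (binary) → 16 + 4 + 2 + 1 = 23 (decimal)
Convert 四十八 (Chinese numeral) → 4×10 + 8 = 48 (decimal)
Compute 23 × 48 = 1104
1104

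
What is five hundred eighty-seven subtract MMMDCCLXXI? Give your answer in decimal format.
Convert five hundred eighty-seven (English words) → 5×100 + 87 = 587 (decimal)
Convert MMMDCCLXXI (Roman numeral) → 1000 + 1000 + 1000 + 500 + 100 + 100 + 50 + 10 + 10 + 1 = 3771 (decimal)
Compute 587 - 3771 = -3184
-3184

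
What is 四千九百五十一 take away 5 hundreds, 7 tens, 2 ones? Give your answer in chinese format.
Convert 四千九百五十一 (Chinese numeral) → 4×1000 + 9×100 + 5×10 + 1 = 4951 (decimal)
Convert 5 hundreds, 7 tens, 2 ones (place-value notation) → 5×100 + 7×10 + 2 = 572 (decimal)
Compute 4951 - 572 = 4379
Convert 4379 (decimal) → 4379 = 4×1000 + 3×100 + 7×10 + 9 → 四千三百七十九 (Chinese numeral)
四千三百七十九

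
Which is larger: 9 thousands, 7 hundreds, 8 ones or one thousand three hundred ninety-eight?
Convert 9 thousands, 7 hundreds, 8 ones (place-value notation) → 9×1000 + 7×100 + 8 = 9708 (decimal)
Convert one thousand three hundred ninety-eight (English words) → 1×1000 + 3×100 + 98 = 1398 (decimal)
Compare 9708 vs 1398: larger = 9708
9708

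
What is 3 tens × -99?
Convert 3 tens (place-value notation) → 3×10 = 30 (decimal)
Compute 30 × -99 = -2970
-2970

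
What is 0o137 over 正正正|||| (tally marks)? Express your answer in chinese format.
Convert 0o137 (octal) → 1×64 + 3×8 + 7 = 95 (decimal)
Convert 正正正|||| (tally marks) → 5 + 5 + 5 + 4 = 19 (decimal)
Compute 95 ÷ 19 = 5
Convert 5 (decimal) → 五 (Chinese numeral)
五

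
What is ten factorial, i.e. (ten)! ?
Convert ten (English words) → 10 (decimal)
Compute 10! = 3628800
3628800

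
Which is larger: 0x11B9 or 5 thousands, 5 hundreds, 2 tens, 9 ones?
Convert 0x11B9 (hexadecimal) → 1×4096 + 1×256 + 11×16 + 9 = 4537 (decimal)
Convert 5 thousands, 5 hundreds, 2 tens, 9 ones (place-value notation) → 5×1000 + 5×100 + 2×10 + 9 = 5529 (decimal)
Compare 4537 vs 5529: larger = 5529
5529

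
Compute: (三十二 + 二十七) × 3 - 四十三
Convert 三十二 (Chinese numeral) → 3×10 + 2 = 32 (decimal)
Convert 二十七 (Chinese numeral) → 2×10 + 7 = 27 (decimal)
Convert 四十三 (Chinese numeral) → 4×10 + 3 = 43 (decimal)
Expression in decimal: (32 + 27) × 3 - 43
Parentheses first: 32 + 27 = 59
Multiply: 59 × 3 = 177
Subtract: 177 - 43 = 134
134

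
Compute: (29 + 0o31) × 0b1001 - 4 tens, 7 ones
Convert 0o31 (octal) → 3×8 + 1 = 25 (decimal)
Convert 0b1001 (binary) → 8 + 1 = 9 (decimal)
Convert 4 tens, 7 ones (place-value notation) → 4×10 + 7 = 47 (decimal)
Expression in decimal: (29 + 25) × 9 - 47
Parentheses first: 29 + 25 = 54
Multiply: 54 × 9 = 486
Subtract: 486 - 47 = 439
439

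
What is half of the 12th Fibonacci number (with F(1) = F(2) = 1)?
The 12th Fibonacci number (with F(1) = F(2) = 1): 1, 1, 2, 3, 5, 8, 13, 21, 34, 55, 89, 144 → 144
Compute 144 ÷ 2 = 72
72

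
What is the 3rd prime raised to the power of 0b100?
Convert the 3rd prime (prime index) → 5 (decimal)
Convert 0b100 (binary) → 4 (decimal)
Compute 5 ^ 4 = 625
625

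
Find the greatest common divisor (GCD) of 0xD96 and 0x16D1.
Convert 0xD96 (hexadecimal) → 13×256 + 9×16 + 6 = 3478 (decimal)
Convert 0x16D1 (hexadecimal) → 1×4096 + 6×256 + 13×16 + 1 = 5841 (decimal)
Compute gcd(3478, 5841) = 1
1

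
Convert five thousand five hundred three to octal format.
Convert five thousand five hundred three (English words) → 5×1000 + 5×100 + 3 = 5503 (decimal)
Convert 5503 (decimal) → 5503 = 1×4096 + 2×512 + 5×64 + 7×8 + 7 → 0o12577 (octal)
0o12577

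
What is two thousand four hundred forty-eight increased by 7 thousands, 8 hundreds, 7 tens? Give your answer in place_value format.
Convert two thousand four hundred forty-eight (English words) → 2×1000 + 4×100 + 48 = 2448 (decimal)
Convert 7 thousands, 8 hundreds, 7 tens (place-value notation) → 7×1000 + 8×100 + 7×10 = 7870 (decimal)
Compute 2448 + 7870 = 10318
Convert 10318 (decimal) → 10318 = 10×1000 + 3×100 + 1×10 + 8 → 10 thousands, 3 hundreds, 1 ten, 8 ones (place-value notation)
10 thousands, 3 hundreds, 1 ten, 8 ones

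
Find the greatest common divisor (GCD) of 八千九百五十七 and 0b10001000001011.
Convert 八千九百五十七 (Chinese numeral) → 8×1000 + 9×100 + 5×10 + 7 = 8957 (decimal)
Convert 0b10001000001011 (binary) → 8192 + 512 + 8 + 2 + 1 = 8715 (decimal)
Compute gcd(8957, 8715) = 1
1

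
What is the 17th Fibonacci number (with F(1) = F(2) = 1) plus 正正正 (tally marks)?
The 17th Fibonacci number (with F(1) = F(2) = 1) = 1597
Convert 正正正 (tally marks) → 5 + 5 + 5 = 15 (decimal)
Compute 1597 + 15 = 1612
1612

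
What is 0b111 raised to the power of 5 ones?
Convert 0b111 (binary) → 4 + 2 + 1 = 7 (decimal)
Convert 5 ones (place-value notation) → 5 (decimal)
Compute 7 ^ 5 = 16807
16807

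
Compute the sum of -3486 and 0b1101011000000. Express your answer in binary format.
Convert 0b1101011000000 (binary) → 4096 + 2048 + 512 + 128 + 64 = 6848 (decimal)
Compute -3486 + 6848 = 3362
Convert 3362 (decimal) → 3362 = 2048 + 1024 + 256 + 32 + 2 → 0b110100100010 (binary)
0b110100100010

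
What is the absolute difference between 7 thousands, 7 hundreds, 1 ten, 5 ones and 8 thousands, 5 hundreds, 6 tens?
Convert 7 thousands, 7 hundreds, 1 ten, 5 ones (place-value notation) → 7×1000 + 7×100 + 1×10 + 5 = 7715 (decimal)
Convert 8 thousands, 5 hundreds, 6 tens (place-value notation) → 8×1000 + 5×100 + 6×10 = 8560 (decimal)
Compute |7715 - 8560| = 845
845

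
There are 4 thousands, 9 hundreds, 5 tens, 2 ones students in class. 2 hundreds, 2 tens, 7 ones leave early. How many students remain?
Convert 4 thousands, 9 hundreds, 5 tens, 2 ones (place-value notation) → 4×1000 + 9×100 + 5×10 + 2 = 4952 (decimal)
Convert 2 hundreds, 2 tens, 7 ones (place-value notation) → 2×100 + 2×10 + 7 = 227 (decimal)
Compute 4952 - 227 = 4725
4725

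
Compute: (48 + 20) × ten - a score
Convert ten (English words) → 10 (decimal)
Convert a score (colloquial) → 20 (decimal)
Expression in decimal: (48 + 20) × 10 - 20
Parentheses first: 48 + 20 = 68
Multiply: 68 × 10 = 680
Subtract: 680 - 20 = 660
660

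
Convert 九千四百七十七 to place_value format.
Convert 九千四百七十七 (Chinese numeral) → 9×1000 + 4×100 + 7×10 + 7 = 9477 (decimal)
Convert 9477 (decimal) → 9477 = 9×1000 + 4×100 + 7×10 + 7 → 9 thousands, 4 hundreds, 7 tens, 7 ones (place-value notation)
9 thousands, 4 hundreds, 7 tens, 7 ones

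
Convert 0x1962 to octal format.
Convert 0x1962 (hexadecimal) → 1×4096 + 9×256 + 6×16 + 2 = 6498 (decimal)
Convert 6498 (decimal) → 6498 = 1×4096 + 4×512 + 5×64 + 4×8 + 2 → 0o14542 (octal)
0o14542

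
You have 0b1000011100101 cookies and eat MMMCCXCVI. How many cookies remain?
Convert 0b1000011100101 (binary) → 4096 + 128 + 64 + 32 + 4 + 1 = 4325 (decimal)
Convert MMMCCXCVI (Roman numeral) → 1000 + 1000 + 1000 + 100 + 100 + 90 + 5 + 1 = 3296 (decimal)
Compute 4325 - 3296 = 1029
1029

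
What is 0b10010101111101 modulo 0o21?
Convert 0b10010101111101 (binary) → 8192 + 1024 + 256 + 64 + 32 + 16 + 8 + 4 + 1 = 9597 (decimal)
Convert 0o21 (octal) → 2×8 + 1 = 17 (decimal)
Compute 9597 mod 17 = 9
9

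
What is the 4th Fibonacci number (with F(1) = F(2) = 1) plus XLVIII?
The 4th Fibonacci number (with F(1) = F(2) = 1): 1, 1, 2, 3 → 3
Convert XLVIII (Roman numeral) → 40 + 5 + 1 + 1 + 1 = 48 (decimal)
Compute 3 + 48 = 51
51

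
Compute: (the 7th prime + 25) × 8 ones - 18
Convert the 7th prime (prime index) → 17 (decimal)
Convert 8 ones (place-value notation) → 8 (decimal)
Expression in decimal: (17 + 25) × 8 - 18
Parentheses first: 17 + 25 = 42
Multiply: 42 × 8 = 336
Subtract: 336 - 18 = 318
318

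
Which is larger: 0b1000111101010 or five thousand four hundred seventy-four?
Convert 0b1000111101010 (binary) → 4096 + 256 + 128 + 64 + 32 + 8 + 2 = 4586 (decimal)
Convert five thousand four hundred seventy-four (English words) → 5×1000 + 4×100 + 74 = 5474 (decimal)
Compare 4586 vs 5474: larger = 5474
5474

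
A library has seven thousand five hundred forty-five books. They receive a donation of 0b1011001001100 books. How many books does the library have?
Convert seven thousand five hundred forty-five (English words) → 7×1000 + 5×100 + 45 = 7545 (decimal)
Convert 0b1011001001100 (binary) → 4096 + 1024 + 512 + 64 + 8 + 4 = 5708 (decimal)
Compute 7545 + 5708 = 13253
13253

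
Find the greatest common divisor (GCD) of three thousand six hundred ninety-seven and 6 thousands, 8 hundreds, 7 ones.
Convert three thousand six hundred ninety-seven (English words) → 3×1000 + 6×100 + 97 = 3697 (decimal)
Convert 6 thousands, 8 hundreds, 7 ones (place-value notation) → 6×1000 + 8×100 + 7 = 6807 (decimal)
Compute gcd(3697, 6807) = 1
1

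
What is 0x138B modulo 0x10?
Convert 0x138B (hexadecimal) → 1×4096 + 3×256 + 8×16 + 11 = 5003 (decimal)
Convert 0x10 (hexadecimal) → 1×16 = 16 (decimal)
Compute 5003 mod 16 = 11
11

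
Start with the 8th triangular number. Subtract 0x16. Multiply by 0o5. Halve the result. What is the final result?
Convert the 8th triangular number (triangular index) → 8×9/2 = 36 (decimal)
Start: 36
Convert 0x16 (hexadecimal) → 1×16 + 6 = 22 (decimal)
36 - 22 = 14
Convert 0o5 (octal) → 5 (decimal)
14 × 5 = 70
70 ÷ 2 = 35
35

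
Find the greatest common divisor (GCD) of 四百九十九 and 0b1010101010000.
Convert 四百九十九 (Chinese numeral) → 4×100 + 9×10 + 9 = 499 (decimal)
Convert 0b1010101010000 (binary) → 4096 + 1024 + 256 + 64 + 16 = 5456 (decimal)
Compute gcd(499, 5456) = 1
1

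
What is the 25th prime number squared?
The 25th prime number = 97
Compute 97² = 97 × 97 = 9409
9409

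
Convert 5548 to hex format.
Convert 5548 (decimal) → 5548 = 1×4096 + 5×256 + 10×16 + 12 → 0x15AC (hexadecimal)
0x15AC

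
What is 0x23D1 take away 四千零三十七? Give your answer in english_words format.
Convert 0x23D1 (hexadecimal) → 2×4096 + 3×256 + 13×16 + 1 = 9169 (decimal)
Convert 四千零三十七 (Chinese numeral) → 4×1000 + 3×10 + 7 = 4037 (decimal)
Compute 9169 - 4037 = 5132
Convert 5132 (decimal) → 5132 = 5×1000 + 1×100 + 32 → five thousand one hundred thirty-two (English words)
five thousand one hundred thirty-two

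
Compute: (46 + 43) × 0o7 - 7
Convert 0o7 (octal) → 7 (decimal)
Expression in decimal: (46 + 43) × 7 - 7
Parentheses first: 46 + 43 = 89
Multiply: 89 × 7 = 623
Subtract: 623 - 7 = 616
616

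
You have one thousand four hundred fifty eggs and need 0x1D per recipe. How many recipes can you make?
Convert one thousand four hundred fifty (English words) → 1×1000 + 4×100 + 50 = 1450 (decimal)
Convert 0x1D (hexadecimal) → 1×16 + 13 = 29 (decimal)
Compute 1450 ÷ 29 = 50
50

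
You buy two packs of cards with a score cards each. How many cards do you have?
Convert a score (colloquial) → 20 (decimal)
Convert two (English words) → 2 (decimal)
Compute 20 × 2 = 40
40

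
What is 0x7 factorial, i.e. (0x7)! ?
Convert 0x7 (hexadecimal) → 7 (decimal)
Compute 7! = 5040
5040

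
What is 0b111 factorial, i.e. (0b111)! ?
Convert 0b111 (binary) → 4 + 2 + 1 = 7 (decimal)
Compute 7! = 5040
5040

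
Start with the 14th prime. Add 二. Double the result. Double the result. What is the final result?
Convert the 14th prime (prime index) → 43 (decimal)
Start: 43
Convert 二 (Chinese numeral) → 2 (decimal)
43 + 2 = 45
45 × 2 = 90
90 × 2 = 180
180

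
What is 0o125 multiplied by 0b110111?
Convert 0o125 (octal) → 1×64 + 2×8 + 5 = 85 (decimal)
Convert 0b110111 (binary) → 32 + 16 + 4 + 2 + 1 = 55 (decimal)
Compute 85 × 55 = 4675
4675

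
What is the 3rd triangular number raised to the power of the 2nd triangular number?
Convert the 3rd triangular number (triangular index) → 3×4/2 = 6 (decimal)
Convert the 2nd triangular number (triangular index) → 2×3/2 = 3 (decimal)
Compute 6 ^ 3 = 216
216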